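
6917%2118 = 563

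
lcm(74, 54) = 1998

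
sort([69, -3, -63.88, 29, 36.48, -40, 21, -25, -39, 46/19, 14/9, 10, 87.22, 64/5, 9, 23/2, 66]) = [-63.88, -40, -39, -25, -3, 14/9, 46/19, 9, 10, 23/2, 64/5, 21, 29, 36.48, 66, 69, 87.22]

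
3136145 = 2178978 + 957167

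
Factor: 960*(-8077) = -1*2^6*3^1*5^1*41^1*197^1 = -7753920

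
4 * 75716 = 302864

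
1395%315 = 135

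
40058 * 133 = 5327714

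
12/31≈0.387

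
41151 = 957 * 43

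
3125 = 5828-2703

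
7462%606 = 190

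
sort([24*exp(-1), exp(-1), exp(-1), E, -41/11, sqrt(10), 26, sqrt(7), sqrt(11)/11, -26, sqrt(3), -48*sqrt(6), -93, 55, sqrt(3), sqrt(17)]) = [-48*sqrt(6), -93, -26, -41/11, sqrt(11)/11, exp(-1), exp(-1), sqrt(3), sqrt(3), sqrt(7), E, sqrt(10), sqrt(17), 24*exp(-1), 26, 55]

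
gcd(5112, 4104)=72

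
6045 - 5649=396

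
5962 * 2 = 11924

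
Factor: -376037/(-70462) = 2^(-1) * 7^(-2) * 523^1 = 523/98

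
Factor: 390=2^1*3^1*5^1*13^1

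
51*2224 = 113424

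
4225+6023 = 10248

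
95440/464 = 5965/29 ≈ 205.69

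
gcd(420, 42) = 42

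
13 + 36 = 49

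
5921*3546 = 20995866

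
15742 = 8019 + 7723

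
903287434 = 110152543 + 793134891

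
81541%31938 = 17665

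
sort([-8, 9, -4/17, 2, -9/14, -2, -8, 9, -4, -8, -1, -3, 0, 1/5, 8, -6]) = [-8, -8, -8, -6, -4, -3, -2, -1, -9/14, -4/17, 0, 1/5, 2, 8, 9, 9]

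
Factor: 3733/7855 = 5^(-1) * 1571^(-1) * 3733^1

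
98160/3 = 32720 = 32720.00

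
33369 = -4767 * (-7)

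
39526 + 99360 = 138886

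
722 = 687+35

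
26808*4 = 107232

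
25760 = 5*5152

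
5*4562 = 22810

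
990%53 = 36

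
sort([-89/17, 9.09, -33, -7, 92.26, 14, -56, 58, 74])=[-56, -33, -7, -89/17, 9.09, 14, 58, 74, 92.26]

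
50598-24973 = 25625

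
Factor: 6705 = 3^2*5^1*149^1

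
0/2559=0=0.00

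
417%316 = 101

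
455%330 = 125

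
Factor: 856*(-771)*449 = -1*2^3*3^1*107^1*257^1*449^1 = -296329224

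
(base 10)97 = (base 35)2r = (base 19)52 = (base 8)141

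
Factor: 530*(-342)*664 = -1*2^5*3^2*5^1*19^1*53^1*83^1 = -120356640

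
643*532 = 342076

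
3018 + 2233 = 5251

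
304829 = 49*6221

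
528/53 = 9 + 51/53 ≈ 9.96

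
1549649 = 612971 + 936678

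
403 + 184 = 587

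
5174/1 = 5174 = 5174.00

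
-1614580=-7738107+6123527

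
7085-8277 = -1192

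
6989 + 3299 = 10288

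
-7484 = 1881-9365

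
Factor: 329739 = 3^1 * 109913^1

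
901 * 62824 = 56604424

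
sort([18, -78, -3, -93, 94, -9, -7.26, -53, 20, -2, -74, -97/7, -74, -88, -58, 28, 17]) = [-93, -88, -78, -74, -74, -58, -53, -97/7, -9, -7.26, -3, -2, 17, 18, 20, 28, 94]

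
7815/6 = 2605/2 = 1302.50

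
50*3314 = 165700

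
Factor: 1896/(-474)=-1 * 2^2=-4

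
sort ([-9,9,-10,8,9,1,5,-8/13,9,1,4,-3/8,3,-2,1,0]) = [-10,-9,-2,-8/13,-3/8,0,1,1,1,3,4,5,8,9,9,9]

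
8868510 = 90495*98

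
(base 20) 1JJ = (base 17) 2D0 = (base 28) 10F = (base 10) 799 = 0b1100011111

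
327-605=-278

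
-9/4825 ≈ -0.00187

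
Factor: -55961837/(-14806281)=3^(-1)*7^(-3)*83^1*14389^(-1)*674239^1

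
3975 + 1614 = 5589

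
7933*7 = 55531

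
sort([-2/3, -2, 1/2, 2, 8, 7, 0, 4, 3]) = [-2, -2/3, 0, 1/2, 2, 3, 4, 7, 8]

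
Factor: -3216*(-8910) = 2^5*3^5*5^1*11^1*67^1 = 28654560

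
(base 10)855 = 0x357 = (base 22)1gj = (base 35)of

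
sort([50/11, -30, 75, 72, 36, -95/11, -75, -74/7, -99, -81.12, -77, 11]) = [-99, -81.12, -77, -75, -30, -74/7, -95/11, 50/11, 11, 36, 72, 75]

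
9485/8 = 1185 + 5/8 ≈ 1185.63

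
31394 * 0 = 0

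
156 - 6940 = -6784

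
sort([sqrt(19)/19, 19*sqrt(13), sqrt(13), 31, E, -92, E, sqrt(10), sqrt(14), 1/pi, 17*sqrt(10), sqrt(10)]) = [-92, sqrt(19)/19, 1/pi, E, E, sqrt(10), sqrt(10), sqrt(13), sqrt(14), 31, 17*sqrt(10), 19*sqrt(13)]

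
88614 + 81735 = 170349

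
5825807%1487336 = 1363799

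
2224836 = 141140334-138915498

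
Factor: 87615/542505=3^2*11^1*613^(-1)=99/613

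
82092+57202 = 139294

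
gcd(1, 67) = 1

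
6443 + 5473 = 11916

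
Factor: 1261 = 13^1 * 97^1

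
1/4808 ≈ 0.000208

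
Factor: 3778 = 2^1*1889^1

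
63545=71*895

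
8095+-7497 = 598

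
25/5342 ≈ 0.00468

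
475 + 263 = 738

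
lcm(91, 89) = 8099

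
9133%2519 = 1576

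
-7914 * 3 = -23742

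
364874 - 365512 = -638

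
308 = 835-527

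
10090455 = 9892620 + 197835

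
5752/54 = 106 + 14/27 ≈ 106.52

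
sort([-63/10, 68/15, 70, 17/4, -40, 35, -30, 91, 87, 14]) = [-40, -30, -63/10, 17/4, 68/15, 14, 35, 70, 87, 91]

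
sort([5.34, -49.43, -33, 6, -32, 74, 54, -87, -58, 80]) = [-87, -58, -49.43, -33, -32, 5.34, 6, 54, 74, 80]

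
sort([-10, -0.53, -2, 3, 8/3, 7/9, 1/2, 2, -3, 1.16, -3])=[-10, -3, -3, -2, -0.53, 1/2, 7/9, 1.16, 2, 8/3, 3]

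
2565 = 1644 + 921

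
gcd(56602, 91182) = 182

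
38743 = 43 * 901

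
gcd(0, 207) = 207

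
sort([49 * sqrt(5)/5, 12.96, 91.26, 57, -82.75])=[-82.75, 12.96, 49 * sqrt(5)/5, 57, 91.26]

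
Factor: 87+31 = 2^1 * 59^1 = 118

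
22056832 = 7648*2884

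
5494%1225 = 594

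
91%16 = 11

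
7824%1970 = 1914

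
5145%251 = 125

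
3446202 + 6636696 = 10082898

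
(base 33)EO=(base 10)486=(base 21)123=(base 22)102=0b111100110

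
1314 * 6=7884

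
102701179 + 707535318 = 810236497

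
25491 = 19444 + 6047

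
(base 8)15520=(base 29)893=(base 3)100120222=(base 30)7n2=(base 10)6992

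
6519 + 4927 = 11446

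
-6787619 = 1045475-7833094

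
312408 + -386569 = -74161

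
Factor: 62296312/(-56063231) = -1*2^3*7^(-1)*13^1*599003^1*8009033^(-1)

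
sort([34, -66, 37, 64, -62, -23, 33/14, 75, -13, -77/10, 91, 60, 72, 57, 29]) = [-66, -62, -23, -13, -77/10, 33/14, 29, 34, 37, 57, 60, 64, 72, 75, 91]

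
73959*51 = 3771909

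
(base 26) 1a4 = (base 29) 13c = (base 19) 2b9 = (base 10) 940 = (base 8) 1654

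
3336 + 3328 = 6664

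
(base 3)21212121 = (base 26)8ck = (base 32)5jc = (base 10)5740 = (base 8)13154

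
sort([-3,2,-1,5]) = [-3,-1,2,5]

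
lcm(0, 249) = 0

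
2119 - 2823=-704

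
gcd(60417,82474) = 959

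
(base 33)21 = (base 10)67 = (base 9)74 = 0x43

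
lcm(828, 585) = 53820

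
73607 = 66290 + 7317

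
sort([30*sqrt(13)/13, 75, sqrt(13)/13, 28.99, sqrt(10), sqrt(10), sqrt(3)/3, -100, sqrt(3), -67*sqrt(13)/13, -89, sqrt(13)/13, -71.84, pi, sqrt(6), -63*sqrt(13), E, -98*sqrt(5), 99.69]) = [-63*sqrt(13), -98*sqrt(5), -100, -89, -71.84, -67*sqrt(13)/13, sqrt(13)/13, sqrt(13)/13, sqrt(3)/3, sqrt(3), sqrt(6), E, pi, sqrt(10), sqrt(10), 30*sqrt(13)/13, 28.99, 75, 99.69]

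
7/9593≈0.000730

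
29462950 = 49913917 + -20450967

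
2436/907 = 2 + 622/907 ≈ 2.69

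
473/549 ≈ 0.862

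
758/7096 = 379/3548 ≈ 0.107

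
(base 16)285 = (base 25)10k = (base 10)645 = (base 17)23g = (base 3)212220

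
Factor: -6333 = -1*3^1*2111^1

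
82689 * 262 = 21664518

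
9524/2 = 4762 = 4762.00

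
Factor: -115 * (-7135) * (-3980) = -1 * 2^2 * 5^3 * 23^1 * 199^1 * 1427^1 = -3265689500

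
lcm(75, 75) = 75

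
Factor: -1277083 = -1*1277083^1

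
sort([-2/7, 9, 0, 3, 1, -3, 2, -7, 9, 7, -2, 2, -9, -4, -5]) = [-9, -7, -5, -4, -3, -2, -2/7, 0, 1, 2, 2, 3, 7, 9, 9]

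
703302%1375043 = 703302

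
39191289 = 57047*687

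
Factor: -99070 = -1*2^1*5^1*9907^1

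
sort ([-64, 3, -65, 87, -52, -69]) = [-69, -65, -64, -52, 3, 87]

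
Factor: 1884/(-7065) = -1*2^2*3^(-1)*5^(-1) = -4/15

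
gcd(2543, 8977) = 1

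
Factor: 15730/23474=5^1*13^1*97^ (-1)=65/97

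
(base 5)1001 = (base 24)56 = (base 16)7e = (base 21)60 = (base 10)126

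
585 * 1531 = 895635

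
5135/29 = 177 + 2/29 ≈ 177.07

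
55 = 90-35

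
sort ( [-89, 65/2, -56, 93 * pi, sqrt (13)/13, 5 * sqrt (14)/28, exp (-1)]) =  [-89, -56, sqrt (13)/13, exp (-1), 5 * sqrt (14)/28, 65/2, 93 * pi]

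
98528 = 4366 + 94162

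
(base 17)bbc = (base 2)110100110010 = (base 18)a7c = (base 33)33c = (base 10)3378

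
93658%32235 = 29188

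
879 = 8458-7579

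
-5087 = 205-5292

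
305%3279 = 305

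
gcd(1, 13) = 1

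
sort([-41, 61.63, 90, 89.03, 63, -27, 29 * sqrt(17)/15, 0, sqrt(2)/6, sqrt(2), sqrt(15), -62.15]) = [-62.15, -41, -27, 0, sqrt(2)/6, sqrt(2), sqrt(15), 29 * sqrt(17)/15, 61.63, 63, 89.03, 90]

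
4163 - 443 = 3720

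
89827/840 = 106 + 787/840≈106.94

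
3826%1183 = 277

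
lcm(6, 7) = 42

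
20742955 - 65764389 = -45021434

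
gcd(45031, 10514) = 7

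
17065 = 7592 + 9473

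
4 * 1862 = 7448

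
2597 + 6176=8773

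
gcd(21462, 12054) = 294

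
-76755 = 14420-91175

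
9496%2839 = 979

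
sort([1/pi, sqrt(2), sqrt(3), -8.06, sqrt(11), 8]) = [-8.06, 1/pi, sqrt(2), sqrt(3), sqrt(11), 8]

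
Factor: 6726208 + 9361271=3^1 * 229^1 * 23417^1=16087479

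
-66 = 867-933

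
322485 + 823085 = 1145570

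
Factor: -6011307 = -1*3^3*67^1*3323^1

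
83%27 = 2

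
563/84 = 6 + 59/84 ≈ 6.70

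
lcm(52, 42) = 1092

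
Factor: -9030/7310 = -1 * 3^1 * 7^1 * 17^(-1) = -21/17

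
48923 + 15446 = 64369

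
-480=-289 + -191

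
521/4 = 130 + 1/4 = 130.25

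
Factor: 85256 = 2^3*10657^1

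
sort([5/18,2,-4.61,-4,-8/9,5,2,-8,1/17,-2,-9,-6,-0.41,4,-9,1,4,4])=[-9,-9,-8,-6,-4.61,-4,-2,-8/9,-0.41,1/17,5/18,1,2,2,4,4,4,5]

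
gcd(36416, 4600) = 8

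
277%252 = 25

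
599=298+301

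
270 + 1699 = 1969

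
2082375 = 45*46275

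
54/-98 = -27/49 ≈ -0.551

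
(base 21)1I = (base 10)39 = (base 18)23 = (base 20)1J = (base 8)47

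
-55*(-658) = 36190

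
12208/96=763/6 ≈ 127.17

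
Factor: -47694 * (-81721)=2^1 * 3^1 * 71^1 * 1151^1 * 7949^1=3897601374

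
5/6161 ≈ 0.000812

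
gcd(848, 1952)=16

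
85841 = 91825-5984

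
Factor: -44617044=-1*2^2*3^1*17^1*218711^1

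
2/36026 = 1/18013≈0.0000555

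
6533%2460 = 1613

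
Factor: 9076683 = 3^1*7^1*11^1*39293^1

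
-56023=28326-84349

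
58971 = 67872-8901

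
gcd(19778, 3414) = 2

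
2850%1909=941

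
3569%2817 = 752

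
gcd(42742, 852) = 142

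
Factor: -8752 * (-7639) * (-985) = -1 * 2^4 * 5^1 * 197^1 * 547^1 * 7639^1 = -65853680080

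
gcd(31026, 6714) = 6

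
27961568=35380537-7418969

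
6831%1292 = 371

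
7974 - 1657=6317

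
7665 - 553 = 7112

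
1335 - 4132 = -2797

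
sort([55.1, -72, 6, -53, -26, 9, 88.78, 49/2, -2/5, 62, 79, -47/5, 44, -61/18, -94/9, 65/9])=[-72, -53, -26, -94/9, -47/5, -61/18, -2/5, 6, 65/9, 9, 49/2, 44, 55.1, 62, 79, 88.78]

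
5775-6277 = -502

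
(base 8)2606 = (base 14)730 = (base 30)1h4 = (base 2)10110000110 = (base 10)1414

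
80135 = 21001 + 59134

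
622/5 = 124+2/5 = 124.40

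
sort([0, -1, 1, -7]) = [-7, -1, 0, 1]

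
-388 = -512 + 124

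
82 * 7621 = 624922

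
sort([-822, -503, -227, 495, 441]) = [-822, -503, -227, 441, 495]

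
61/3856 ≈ 0.0158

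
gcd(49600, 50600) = 200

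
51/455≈0.112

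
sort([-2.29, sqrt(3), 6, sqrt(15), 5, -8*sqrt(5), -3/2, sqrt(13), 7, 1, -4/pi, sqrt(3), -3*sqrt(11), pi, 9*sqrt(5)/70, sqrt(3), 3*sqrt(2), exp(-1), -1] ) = [-8*sqrt(5), -3*sqrt(11), -2.29, -3/2, -4/pi, -1, 9*sqrt(5)/70, exp(-1), 1, sqrt(3), sqrt(3), sqrt(3), pi, sqrt(13), sqrt(15), 3*sqrt(2), 5, 6, 7] 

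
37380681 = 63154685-25774004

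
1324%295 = 144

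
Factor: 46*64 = 2^7*23^1 = 2944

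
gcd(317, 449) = 1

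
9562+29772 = 39334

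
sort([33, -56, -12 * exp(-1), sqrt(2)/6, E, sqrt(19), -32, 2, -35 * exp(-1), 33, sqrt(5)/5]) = [-56, -32, -35 * exp(-1), -12 * exp(-1), sqrt(2)/6, sqrt(5)/5, 2, E, sqrt(19), 33, 33]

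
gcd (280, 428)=4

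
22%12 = 10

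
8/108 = 2/27 ≈ 0.0741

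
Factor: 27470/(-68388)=-1*2^(-1)*3^(-1)*5^1*67^1*139^(-1)=-335/834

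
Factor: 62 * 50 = 2^2 * 5^2 * 31^1 = 3100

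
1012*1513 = 1531156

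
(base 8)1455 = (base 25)17d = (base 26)157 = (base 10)813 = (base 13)4a7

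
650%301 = 48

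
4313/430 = 10 + 13/430 ≈ 10.03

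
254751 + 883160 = 1137911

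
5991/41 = 146 + 5/41 ≈ 146.12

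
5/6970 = 1/1394 ≈ 0.000717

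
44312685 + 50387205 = 94699890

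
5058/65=77+53/65 ≈ 77.82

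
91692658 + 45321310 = 137013968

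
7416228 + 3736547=11152775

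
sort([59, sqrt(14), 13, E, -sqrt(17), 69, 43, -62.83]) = [-62.83, -sqrt(17), E, sqrt(14), 13, 43, 59, 69]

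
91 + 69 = 160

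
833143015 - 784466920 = 48676095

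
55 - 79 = -24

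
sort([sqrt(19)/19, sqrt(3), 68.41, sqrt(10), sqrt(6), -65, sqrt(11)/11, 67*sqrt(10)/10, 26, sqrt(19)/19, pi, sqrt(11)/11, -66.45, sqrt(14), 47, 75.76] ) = [-66.45, -65, sqrt(19)/19, sqrt(19)/19, sqrt(11)/11, sqrt(11)/11, sqrt(3), sqrt(6), pi, sqrt(10), sqrt(14), 67*sqrt(10)/10, 26, 47, 68.41, 75.76] 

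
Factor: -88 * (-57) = 2^3 * 3^1 * 11^1 * 19^1 = 5016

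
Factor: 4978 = 2^1*19^1*131^1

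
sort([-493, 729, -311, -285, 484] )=[-493, -311, -285, 484, 729] 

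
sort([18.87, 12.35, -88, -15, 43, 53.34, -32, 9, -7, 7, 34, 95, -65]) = [-88, -65, -32, -15, -7, 7, 9, 12.35, 18.87, 34, 43, 53.34, 95]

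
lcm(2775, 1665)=8325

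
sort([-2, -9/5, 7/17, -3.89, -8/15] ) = [-3.89, -2, -9/5, -8/15, 7/17] 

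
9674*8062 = 77991788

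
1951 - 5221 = -3270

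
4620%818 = 530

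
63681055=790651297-726970242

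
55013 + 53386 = 108399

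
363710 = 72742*5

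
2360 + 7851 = 10211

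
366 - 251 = 115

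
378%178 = 22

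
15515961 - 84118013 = -68602052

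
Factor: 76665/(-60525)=-1 * 3^(-1) * 5^(-1) * 19^1=-19/15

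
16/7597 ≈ 0.00211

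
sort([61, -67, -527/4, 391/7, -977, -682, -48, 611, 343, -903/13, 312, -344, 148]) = [-977, -682, -344, -527/4, -903/13, -67, -48, 391/7, 61, 148, 312, 343, 611]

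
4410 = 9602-5192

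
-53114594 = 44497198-97611792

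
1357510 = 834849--522661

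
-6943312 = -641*10832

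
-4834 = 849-5683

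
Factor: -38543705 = -1*5^1*79^1*97579^1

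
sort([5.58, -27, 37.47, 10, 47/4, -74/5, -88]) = [-88, -27, -74/5, 5.58, 10, 47/4, 37.47]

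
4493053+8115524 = 12608577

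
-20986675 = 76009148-96995823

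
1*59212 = 59212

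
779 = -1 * (-779)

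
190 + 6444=6634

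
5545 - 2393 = 3152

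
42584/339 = 125 + 209/339 ≈ 125.62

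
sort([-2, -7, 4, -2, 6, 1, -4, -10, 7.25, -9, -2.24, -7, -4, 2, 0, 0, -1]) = [-10, -9, -7, -7, -4, -4, -2.24, -2, -2, -1, 0, 0, 1, 2, 4, 6, 7.25]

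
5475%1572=759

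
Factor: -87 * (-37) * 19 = 3^1 * 19^1 * 29^1 * 37^1 = 61161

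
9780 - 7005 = 2775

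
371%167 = 37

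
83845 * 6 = 503070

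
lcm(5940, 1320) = 11880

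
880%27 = 16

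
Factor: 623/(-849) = -1*3^(-1)*7^1*89^1*283^(-1) 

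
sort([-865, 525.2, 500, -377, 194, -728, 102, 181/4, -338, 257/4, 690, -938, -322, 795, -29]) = [-938, -865, -728, -377, -338, -322, -29, 181/4, 257/4, 102, 194, 500, 525.2, 690, 795]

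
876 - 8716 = -7840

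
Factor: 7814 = 2^1*3907^1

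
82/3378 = 41/1689 ≈ 0.0243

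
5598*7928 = 44380944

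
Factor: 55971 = 3^4 * 691^1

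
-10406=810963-821369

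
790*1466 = 1158140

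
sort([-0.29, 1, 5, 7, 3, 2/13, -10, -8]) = [-10, -8, -0.29, 2/13, 1, 3, 5, 7]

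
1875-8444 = -6569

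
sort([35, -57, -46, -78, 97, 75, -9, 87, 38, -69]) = [-78, -69, -57, -46, -9, 35, 38, 75, 87, 97]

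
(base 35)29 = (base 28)2n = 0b1001111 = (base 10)79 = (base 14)59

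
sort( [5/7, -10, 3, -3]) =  [-10, -3, 5/7, 3]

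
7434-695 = 6739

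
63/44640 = 7/4960 ≈ 0.00141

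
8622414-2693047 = 5929367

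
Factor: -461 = -1 * 461^1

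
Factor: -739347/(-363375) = 3^(-1)*5^(-3)*7^1*109^1 = 763/375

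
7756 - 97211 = -89455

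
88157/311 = 283 + 144/311 ≈ 283.46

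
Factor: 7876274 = 2^1*7^1*562591^1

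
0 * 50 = 0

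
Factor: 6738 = 2^1*3^1*1123^1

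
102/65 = 1 + 37/65 ≈ 1.57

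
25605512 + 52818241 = 78423753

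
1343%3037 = 1343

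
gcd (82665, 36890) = 5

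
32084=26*1234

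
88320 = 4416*20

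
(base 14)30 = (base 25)1h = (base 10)42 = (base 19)24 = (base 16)2a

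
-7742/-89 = 86+88/89 ≈ 86.99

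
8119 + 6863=14982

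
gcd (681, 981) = 3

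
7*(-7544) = -52808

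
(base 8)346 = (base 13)149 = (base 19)c2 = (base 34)6q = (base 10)230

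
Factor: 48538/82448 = 2^(-3)*7^1*3467^1*5153^(-1) = 24269/41224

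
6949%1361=144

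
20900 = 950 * 22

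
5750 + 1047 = 6797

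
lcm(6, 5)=30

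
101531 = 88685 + 12846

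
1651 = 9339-7688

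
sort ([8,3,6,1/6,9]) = [1/6,3,6,8,9]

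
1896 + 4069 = 5965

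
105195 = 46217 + 58978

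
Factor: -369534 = -1*2^1*3^1*11^2*509^1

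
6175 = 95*65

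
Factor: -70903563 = -1*3^1*1069^1*22109^1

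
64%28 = 8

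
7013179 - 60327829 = -53314650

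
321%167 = 154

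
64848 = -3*(-21616)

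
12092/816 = 3023/204 ≈ 14.82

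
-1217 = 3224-4441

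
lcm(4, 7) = 28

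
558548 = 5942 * 94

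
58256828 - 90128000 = -31871172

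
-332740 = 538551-871291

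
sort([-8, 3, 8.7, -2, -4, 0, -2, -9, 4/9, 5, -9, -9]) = [-9, -9, -9, -8, -4, -2, -2, 0, 4/9, 3, 5, 8.7]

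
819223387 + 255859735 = 1075083122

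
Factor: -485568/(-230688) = 2^1 * 3^(-1) * 89^(-1) * 281^1 = 562/267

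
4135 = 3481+654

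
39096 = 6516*6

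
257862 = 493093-235231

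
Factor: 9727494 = 2^1 * 3^1 * 7^1 * 231607^1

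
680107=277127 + 402980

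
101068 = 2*50534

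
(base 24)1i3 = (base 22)21l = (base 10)1011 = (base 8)1763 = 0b1111110011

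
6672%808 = 208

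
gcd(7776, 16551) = 27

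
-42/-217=6/31≈0.194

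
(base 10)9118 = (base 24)fjm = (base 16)239e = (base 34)7u6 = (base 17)1e96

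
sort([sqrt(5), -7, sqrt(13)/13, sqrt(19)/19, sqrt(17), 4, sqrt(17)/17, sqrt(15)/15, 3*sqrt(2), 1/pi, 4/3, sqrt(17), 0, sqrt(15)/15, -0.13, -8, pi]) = [-8, -7, -0.13, 0, sqrt(19)/19, sqrt(17)/17, sqrt(15)/15, sqrt(15)/15, sqrt(13)/13, 1/pi, 4/3, sqrt(5), pi, 4, sqrt(17), sqrt(17), 3*sqrt(2)]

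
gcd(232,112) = 8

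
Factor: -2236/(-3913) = 2^2 * 7^(-1) = 4/7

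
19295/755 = 3859/151 ≈ 25.56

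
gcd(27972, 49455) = 63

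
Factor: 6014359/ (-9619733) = -1*13^1*467^ (-1)*20599^ (-1)*462643^1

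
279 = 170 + 109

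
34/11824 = 17/5912 ≈ 0.00288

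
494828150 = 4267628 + 490560522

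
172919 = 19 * 9101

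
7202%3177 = 848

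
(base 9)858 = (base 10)701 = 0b1010111101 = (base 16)2bd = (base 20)1f1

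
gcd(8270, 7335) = 5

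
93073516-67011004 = 26062512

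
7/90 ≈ 0.0778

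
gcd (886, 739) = 1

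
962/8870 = 481/4435 ≈ 0.108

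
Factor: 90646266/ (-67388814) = -1 * 3^ (-2) * 23^2 * 107^ (-2) * 109^ (-1) * 28559^1 = -15107711/11231469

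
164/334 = 82/167≈0.491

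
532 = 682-150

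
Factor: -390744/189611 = -1*2^3*3^6*67^1*127^(-1)*1493^(-1)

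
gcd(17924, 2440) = 4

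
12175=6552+5623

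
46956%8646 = 3726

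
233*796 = 185468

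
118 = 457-339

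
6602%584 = 178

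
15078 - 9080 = 5998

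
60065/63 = 953 + 26/63 ≈ 953.41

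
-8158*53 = -432374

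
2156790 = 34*63435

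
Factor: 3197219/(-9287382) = -1 * 2^(-1) * 3^(-1) * 13^(-1) * 119069^(-1) * 3197219^1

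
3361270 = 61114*55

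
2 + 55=57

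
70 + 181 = 251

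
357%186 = 171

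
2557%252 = 37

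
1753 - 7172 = -5419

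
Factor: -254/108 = -1 * 2^(-1) * 3^(-3) * 127^1 = -127/54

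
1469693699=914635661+555058038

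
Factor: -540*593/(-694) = 2^1*3^3*5^1*347^(-1)*593^1 = 160110/347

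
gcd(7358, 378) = 2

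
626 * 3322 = 2079572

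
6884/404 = 17 + 4/101≈17.04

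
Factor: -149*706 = -1*2^1*149^1*353^1 = -105194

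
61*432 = 26352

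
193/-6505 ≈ -0.0297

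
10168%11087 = 10168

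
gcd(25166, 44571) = 1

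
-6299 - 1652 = -7951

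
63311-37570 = 25741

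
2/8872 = 1/4436 ≈ 0.000225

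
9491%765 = 311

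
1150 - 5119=-3969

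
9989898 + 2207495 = 12197393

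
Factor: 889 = 7^1 * 127^1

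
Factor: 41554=2^1 * 79^1 * 263^1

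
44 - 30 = 14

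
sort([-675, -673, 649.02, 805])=[-675, -673, 649.02, 805]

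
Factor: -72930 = -1*2^1*3^1*5^1*11^1*13^1*17^1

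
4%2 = 0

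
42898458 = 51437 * 834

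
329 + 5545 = 5874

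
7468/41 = 182+6/41 ≈ 182.15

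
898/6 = 449/3 ≈ 149.67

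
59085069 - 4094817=54990252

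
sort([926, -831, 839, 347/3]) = [-831, 347/3, 839, 926]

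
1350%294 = 174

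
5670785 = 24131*235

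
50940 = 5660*9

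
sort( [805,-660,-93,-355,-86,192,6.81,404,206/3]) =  [-660,-355,-93,-86,6.81,206/3,192,404,805]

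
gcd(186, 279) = 93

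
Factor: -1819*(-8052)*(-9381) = -1*2^2*3^2*11^1*17^1*53^1*59^1*61^1*107^1 = -137399642028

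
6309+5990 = 12299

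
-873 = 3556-4429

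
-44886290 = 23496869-68383159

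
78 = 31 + 47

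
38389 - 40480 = -2091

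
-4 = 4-8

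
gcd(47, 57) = 1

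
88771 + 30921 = 119692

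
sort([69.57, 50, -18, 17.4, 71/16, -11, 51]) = [-18, -11, 71/16, 17.4, 50, 51, 69.57]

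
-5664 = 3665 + -9329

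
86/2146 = 43/1073 ≈ 0.0401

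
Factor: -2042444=-1 * 2^2 * 510611^1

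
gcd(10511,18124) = 23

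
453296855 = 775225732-321928877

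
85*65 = 5525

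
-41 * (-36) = 1476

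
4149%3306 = 843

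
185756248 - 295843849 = -110087601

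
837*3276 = 2742012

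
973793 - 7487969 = -6514176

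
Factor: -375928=-1 * 2^3 * 7^3 * 137^1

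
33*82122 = 2710026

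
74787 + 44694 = 119481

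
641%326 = 315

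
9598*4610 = 44246780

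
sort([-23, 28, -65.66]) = [-65.66, -23, 28]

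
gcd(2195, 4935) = 5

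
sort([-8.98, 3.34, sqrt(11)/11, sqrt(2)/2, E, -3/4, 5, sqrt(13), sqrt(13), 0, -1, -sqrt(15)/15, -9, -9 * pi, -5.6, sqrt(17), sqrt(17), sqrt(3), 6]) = [-9 * pi, -9, -8.98, -5.6, -1, -3/4, -sqrt(15)/15, 0, sqrt(11)/11, sqrt(2)/2, sqrt(3), E, 3.34, sqrt(13), sqrt(13), sqrt(17), sqrt(17), 5, 6]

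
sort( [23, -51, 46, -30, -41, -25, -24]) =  [-51, -41, -30, -25, -24, 23, 46]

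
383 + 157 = 540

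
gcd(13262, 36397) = 1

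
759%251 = 6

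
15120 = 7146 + 7974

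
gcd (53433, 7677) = 9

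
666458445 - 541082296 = 125376149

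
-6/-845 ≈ 0.00710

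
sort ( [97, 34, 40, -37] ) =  [-37, 34, 40, 97] 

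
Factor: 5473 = 13^1*421^1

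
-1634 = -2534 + 900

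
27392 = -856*(-32)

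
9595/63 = 152 + 19/63 ≈ 152.30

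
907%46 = 33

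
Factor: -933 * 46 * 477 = -1 * 2^1 * 3^3 * 23^1 * 53^1 * 311^1 = -20471886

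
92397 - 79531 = 12866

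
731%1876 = 731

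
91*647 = 58877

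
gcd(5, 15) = 5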